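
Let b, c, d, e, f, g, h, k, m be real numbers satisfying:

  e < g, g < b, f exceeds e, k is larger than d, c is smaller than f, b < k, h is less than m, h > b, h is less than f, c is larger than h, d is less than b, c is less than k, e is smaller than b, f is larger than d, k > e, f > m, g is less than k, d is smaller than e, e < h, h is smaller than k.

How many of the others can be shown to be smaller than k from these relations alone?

6

Directly below k: d, e, g, b, h, c.
Nothing else is reachable below k; 6 in all.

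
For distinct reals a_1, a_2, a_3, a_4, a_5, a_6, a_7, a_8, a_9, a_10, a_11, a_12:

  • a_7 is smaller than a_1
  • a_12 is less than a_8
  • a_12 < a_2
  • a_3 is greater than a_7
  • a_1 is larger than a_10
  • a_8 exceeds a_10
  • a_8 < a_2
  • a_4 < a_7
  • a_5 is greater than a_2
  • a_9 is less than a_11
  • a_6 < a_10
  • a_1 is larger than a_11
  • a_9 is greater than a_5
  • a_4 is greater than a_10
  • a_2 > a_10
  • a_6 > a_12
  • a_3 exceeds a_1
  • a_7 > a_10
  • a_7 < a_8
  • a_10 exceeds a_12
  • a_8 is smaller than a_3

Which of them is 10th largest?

a_10

Chaining the given pairs: a_12 < a_6 < a_10 < a_4 < a_7 < a_8 < a_2 < a_5 < a_9 < a_11 < a_1 < a_3.
Counting 10 from the largest end gives a_10.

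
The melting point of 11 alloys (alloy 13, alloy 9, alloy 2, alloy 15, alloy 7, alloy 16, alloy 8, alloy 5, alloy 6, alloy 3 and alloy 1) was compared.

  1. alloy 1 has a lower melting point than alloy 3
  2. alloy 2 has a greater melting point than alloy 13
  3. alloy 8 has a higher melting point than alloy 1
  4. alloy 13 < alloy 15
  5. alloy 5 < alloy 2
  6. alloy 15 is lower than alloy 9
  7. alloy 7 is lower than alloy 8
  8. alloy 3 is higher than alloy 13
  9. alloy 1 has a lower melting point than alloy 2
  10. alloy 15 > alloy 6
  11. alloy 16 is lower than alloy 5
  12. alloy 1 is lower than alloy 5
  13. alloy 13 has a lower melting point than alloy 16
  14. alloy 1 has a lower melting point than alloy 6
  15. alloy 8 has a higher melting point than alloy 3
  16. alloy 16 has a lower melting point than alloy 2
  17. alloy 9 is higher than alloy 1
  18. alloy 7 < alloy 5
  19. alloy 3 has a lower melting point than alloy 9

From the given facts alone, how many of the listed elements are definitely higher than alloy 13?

From alloy 13 the given relations immediately reach alloy 15, alloy 3, alloy 16, alloy 2.
From those, alloy 5, alloy 9, alloy 8 — 7 in total.
No other element is forced above alloy 13 by the given relations, so the count is 7.

7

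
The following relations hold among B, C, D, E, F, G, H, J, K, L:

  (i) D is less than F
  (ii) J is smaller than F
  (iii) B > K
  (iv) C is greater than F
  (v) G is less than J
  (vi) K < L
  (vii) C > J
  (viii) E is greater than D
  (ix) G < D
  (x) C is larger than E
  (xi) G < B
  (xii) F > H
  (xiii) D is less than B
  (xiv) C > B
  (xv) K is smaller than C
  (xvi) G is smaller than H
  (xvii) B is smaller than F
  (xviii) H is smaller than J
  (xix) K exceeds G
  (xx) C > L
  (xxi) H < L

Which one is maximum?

C

Chaining downward from C: directly below it, K, E, J, B, L, F; then G, D, H.
That covers every other element, and nothing is given above C, so C is the maximum.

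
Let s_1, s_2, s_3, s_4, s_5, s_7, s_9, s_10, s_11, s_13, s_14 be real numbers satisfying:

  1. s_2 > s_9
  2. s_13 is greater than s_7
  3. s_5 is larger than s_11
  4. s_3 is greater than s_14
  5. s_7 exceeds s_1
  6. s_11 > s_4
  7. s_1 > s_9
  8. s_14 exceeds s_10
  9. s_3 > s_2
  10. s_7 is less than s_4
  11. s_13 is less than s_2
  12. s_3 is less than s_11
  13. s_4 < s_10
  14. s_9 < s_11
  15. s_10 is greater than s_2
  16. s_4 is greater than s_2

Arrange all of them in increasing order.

Nothing is placed below s_9, so it is least; from there s_9 < s_1; s_1 < s_7; s_7 < s_13; s_13 < s_2; s_2 < s_4; s_4 < s_10; s_10 < s_14; s_14 < s_3; s_3 < s_11; s_11 < s_5, each given directly.

s_9 < s_1 < s_7 < s_13 < s_2 < s_4 < s_10 < s_14 < s_3 < s_11 < s_5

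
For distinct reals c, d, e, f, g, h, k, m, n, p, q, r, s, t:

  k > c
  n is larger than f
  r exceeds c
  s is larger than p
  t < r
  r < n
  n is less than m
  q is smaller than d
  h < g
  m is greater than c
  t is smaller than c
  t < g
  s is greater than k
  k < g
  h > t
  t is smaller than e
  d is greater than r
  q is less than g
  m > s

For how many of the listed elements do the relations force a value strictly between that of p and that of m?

The relations place p below m. An element lies strictly between them when it is forced above p and also forced below m.
Above p: {s}. Below m: {t, f, c, k, s, r, n}.
Intersection: {s} — 1.

1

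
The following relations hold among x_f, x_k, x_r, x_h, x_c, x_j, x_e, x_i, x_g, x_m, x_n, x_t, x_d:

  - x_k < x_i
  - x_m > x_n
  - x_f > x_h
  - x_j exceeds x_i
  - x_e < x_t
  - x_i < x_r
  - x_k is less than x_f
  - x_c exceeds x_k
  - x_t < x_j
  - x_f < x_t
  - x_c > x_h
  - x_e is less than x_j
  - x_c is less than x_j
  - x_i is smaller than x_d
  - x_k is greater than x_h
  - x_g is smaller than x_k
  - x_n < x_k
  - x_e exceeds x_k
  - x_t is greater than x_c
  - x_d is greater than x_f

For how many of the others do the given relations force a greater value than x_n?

Directly above x_n: x_m, x_k.
One step further: x_c, x_f, x_i, x_e (6 so far).
One step further: x_r, x_t, x_j, x_d (10 so far).
Nothing else is reachable above x_n; 10 in all.

10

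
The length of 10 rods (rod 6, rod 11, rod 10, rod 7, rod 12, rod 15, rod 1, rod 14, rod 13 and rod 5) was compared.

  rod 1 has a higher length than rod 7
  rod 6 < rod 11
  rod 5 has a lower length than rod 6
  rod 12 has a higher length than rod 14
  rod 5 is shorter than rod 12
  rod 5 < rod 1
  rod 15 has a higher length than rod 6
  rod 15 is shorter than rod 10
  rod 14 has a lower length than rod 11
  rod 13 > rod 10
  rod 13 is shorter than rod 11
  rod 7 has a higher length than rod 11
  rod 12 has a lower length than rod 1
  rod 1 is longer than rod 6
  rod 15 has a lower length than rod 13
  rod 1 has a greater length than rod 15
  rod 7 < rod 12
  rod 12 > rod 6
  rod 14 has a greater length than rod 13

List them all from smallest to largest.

Nothing is placed below rod 5, so it is least; from there rod 5 < rod 6; rod 6 < rod 15; rod 15 < rod 10; rod 10 < rod 13; rod 13 < rod 14; rod 14 < rod 11; rod 11 < rod 7; rod 7 < rod 12; rod 12 < rod 1, each given directly.

rod 5 < rod 6 < rod 15 < rod 10 < rod 13 < rod 14 < rod 11 < rod 7 < rod 12 < rod 1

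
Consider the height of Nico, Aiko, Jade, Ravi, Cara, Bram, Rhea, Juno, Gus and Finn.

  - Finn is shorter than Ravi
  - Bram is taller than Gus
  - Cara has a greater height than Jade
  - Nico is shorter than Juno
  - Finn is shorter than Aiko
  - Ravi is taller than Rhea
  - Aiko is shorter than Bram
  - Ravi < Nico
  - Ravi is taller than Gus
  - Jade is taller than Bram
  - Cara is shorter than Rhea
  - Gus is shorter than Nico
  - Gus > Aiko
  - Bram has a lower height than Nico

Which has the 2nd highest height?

Nico

Piecing the relations together gives one ordering: Finn < Aiko < Gus < Bram < Jade < Cara < Rhea < Ravi < Nico < Juno.
The 2nd largest is Nico.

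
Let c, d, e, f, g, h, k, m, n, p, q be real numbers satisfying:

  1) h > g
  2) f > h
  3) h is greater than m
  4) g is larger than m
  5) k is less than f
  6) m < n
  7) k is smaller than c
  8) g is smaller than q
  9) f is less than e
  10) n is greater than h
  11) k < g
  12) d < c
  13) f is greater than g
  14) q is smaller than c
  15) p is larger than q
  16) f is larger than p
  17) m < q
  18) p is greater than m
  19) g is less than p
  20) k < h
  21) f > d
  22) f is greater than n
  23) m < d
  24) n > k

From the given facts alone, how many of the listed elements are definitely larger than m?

Directly above m: d, g, q, h, n, p.
One step further: c, f (8 so far).
One step further: e (9 so far).
No other element is forced above m by the given relations, so the count is 9.

9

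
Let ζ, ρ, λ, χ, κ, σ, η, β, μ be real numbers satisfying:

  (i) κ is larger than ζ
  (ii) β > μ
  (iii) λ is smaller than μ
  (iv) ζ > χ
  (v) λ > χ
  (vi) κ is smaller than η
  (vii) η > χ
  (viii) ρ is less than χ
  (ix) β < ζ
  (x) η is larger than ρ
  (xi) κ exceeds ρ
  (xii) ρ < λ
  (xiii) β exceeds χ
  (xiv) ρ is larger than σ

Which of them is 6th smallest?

β

Piecing the relations together gives one ordering: σ < ρ < χ < λ < μ < β < ζ < κ < η.
Counting 6 from the smallest end gives β.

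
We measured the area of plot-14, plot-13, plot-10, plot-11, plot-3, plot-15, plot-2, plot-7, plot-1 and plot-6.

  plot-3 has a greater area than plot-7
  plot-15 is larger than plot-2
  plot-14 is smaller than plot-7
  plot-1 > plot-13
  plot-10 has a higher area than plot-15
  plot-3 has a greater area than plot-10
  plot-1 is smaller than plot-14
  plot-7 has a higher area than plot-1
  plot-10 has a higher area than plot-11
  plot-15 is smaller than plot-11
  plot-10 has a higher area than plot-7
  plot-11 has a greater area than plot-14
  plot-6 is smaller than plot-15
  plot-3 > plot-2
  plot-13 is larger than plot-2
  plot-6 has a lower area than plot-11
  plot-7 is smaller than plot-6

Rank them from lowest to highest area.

The consecutive links are each given: plot-2 < plot-13; plot-13 < plot-1; plot-1 < plot-14; plot-14 < plot-7; plot-7 < plot-6; plot-6 < plot-15; plot-15 < plot-11; plot-11 < plot-10; plot-10 < plot-3.

plot-2 < plot-13 < plot-1 < plot-14 < plot-7 < plot-6 < plot-15 < plot-11 < plot-10 < plot-3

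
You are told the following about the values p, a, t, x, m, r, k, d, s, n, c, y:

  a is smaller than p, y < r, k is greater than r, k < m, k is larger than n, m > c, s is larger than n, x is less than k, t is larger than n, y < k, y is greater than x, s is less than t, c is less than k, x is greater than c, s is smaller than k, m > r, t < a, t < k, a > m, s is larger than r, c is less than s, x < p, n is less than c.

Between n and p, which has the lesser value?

n

Following the relations from n: n < c < x < y < r < s < t < k < m < a < p.
So n < p; n is the smaller of the two.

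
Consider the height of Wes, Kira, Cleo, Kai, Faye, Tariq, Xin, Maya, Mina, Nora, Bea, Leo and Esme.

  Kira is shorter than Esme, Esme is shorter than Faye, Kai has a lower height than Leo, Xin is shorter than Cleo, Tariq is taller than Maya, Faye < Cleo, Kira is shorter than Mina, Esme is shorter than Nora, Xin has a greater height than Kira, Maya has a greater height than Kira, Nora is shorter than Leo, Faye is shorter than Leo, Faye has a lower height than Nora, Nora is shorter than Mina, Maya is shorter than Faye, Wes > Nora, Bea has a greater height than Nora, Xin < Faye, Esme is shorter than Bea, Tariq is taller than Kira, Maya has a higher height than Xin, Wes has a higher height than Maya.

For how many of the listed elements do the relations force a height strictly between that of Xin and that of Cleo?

2

The relations place Xin below Cleo. An element lies strictly between them when it is forced above Xin and also forced below Cleo.
Above Xin: {Maya, Faye, Nora, Leo, Tariq, Bea, Mina, Wes}. Below Cleo: {Kira, Esme, Maya, Faye}.
Intersection: {Maya, Faye} — 2.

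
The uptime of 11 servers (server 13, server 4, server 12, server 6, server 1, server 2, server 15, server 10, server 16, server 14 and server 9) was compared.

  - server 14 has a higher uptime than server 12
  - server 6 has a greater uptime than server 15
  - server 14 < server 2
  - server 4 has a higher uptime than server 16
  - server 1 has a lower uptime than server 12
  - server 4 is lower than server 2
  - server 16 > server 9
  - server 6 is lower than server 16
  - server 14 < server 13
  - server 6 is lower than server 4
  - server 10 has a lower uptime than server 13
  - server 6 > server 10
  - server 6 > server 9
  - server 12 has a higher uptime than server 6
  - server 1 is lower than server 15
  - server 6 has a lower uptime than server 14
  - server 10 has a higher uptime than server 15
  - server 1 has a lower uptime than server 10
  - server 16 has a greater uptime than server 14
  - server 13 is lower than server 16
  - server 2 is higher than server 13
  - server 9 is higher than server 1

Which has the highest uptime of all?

Chaining downward from server 2: directly below it, server 14, server 13, server 4; then server 10, server 6, server 12, server 16; then server 1, server 15, server 9.
That covers every other element, and nothing is given above server 2, so server 2 is the highest uptime.

server 2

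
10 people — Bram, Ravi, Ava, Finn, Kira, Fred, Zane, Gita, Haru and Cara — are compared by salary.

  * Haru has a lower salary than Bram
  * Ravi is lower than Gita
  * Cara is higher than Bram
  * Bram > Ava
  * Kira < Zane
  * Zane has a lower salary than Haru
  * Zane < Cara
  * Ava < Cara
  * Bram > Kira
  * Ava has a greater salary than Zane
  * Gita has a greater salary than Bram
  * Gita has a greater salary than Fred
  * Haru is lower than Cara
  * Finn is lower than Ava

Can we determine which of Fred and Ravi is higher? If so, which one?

undetermined

Following every chain through Fred: above Fred we get Gita.
Ravi is not reached, and no chain runs the other way from Ravi to Fred.
So the given relations leave the order of Fred and Ravi undetermined.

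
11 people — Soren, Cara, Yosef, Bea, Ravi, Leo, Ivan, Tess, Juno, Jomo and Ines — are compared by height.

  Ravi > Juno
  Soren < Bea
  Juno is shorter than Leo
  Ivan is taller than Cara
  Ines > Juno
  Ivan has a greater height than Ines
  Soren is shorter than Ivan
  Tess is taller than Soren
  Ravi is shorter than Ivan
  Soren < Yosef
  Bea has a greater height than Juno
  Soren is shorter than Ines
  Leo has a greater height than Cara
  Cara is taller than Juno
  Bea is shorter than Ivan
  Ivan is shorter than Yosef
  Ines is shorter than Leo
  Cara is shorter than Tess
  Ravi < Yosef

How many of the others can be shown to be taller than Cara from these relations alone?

4

Directly above Cara: Ivan, Tess, Leo.
One step further: Yosef (4 so far).
No other element is forced above Cara by the given relations, so the count is 4.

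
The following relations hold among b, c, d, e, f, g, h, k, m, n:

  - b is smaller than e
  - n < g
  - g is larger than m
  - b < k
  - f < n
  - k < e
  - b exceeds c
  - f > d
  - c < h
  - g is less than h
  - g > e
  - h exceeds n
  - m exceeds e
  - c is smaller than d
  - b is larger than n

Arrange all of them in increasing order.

Nothing is placed below c, so it is least; from there c < d; d < f; f < n; n < b; b < k; k < e; e < m; m < g; g < h, each given directly.

c < d < f < n < b < k < e < m < g < h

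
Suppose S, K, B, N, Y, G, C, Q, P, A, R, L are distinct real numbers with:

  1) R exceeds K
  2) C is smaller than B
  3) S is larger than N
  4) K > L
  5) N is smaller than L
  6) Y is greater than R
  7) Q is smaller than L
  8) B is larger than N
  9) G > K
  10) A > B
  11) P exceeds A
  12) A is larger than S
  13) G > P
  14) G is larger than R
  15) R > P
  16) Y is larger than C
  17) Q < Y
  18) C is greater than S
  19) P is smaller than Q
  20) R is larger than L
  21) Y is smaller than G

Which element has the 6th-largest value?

Piecing the relations together gives one ordering: N < S < C < B < A < P < Q < L < K < R < Y < G.
Counting 6 from the largest end gives Q.

Q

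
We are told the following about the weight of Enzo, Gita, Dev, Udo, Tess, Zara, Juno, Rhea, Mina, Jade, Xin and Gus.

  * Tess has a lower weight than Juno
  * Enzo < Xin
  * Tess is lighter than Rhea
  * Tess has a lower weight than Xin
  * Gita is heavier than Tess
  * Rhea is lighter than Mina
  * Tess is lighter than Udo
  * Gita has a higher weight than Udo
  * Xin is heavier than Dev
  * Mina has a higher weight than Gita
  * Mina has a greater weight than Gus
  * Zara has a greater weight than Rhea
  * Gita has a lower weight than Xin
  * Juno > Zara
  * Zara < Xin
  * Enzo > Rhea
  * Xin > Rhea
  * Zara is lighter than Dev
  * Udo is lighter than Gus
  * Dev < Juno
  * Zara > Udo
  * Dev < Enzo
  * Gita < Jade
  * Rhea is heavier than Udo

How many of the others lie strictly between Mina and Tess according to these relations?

The relations place Tess below Mina. An element lies strictly between them when it is forced above Tess and also forced below Mina.
Above Tess: {Udo, Rhea, Zara, Gus, Gita, Jade, Dev, Enzo, Juno, Xin}. Below Mina: {Udo, Rhea, Gus, Gita}.
Intersection: {Udo, Rhea, Gus, Gita} — 4.

4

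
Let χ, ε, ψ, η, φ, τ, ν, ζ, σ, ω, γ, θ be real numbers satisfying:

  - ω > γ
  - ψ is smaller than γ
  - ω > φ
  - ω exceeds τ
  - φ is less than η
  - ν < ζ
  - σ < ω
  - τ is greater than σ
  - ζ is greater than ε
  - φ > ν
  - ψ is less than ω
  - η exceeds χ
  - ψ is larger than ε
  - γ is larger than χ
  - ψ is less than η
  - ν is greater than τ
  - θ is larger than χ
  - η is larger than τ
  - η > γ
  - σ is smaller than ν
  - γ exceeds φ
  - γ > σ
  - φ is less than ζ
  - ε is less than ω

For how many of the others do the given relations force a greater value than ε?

Directly above ε: ψ, ω, ζ.
One step further: γ, η (5 so far).
No other element is forced above ε by the given relations, so the count is 5.

5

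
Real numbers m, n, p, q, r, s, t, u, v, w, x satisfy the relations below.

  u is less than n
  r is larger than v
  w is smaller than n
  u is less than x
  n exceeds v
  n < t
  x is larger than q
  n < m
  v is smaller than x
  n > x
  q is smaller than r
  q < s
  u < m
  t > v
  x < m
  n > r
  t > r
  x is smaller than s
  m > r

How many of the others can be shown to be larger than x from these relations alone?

From x the given relations immediately reach s, n, m.
From those, t — 4 in total.
No other element is forced above x by the given relations, so the count is 4.

4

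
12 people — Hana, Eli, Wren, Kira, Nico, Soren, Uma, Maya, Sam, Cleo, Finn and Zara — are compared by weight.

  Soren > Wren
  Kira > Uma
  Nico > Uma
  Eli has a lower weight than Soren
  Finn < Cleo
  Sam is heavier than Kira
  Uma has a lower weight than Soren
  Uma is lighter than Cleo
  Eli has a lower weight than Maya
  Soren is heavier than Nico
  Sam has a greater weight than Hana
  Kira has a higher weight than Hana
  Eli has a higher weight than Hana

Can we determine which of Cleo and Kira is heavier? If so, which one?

undetermined

Following every chain through Kira: above Kira we get Sam; below Kira we get Hana, Uma.
Cleo is not reached, and no chain runs the other way from Cleo to Kira.
So the given relations leave the order of Kira and Cleo undetermined.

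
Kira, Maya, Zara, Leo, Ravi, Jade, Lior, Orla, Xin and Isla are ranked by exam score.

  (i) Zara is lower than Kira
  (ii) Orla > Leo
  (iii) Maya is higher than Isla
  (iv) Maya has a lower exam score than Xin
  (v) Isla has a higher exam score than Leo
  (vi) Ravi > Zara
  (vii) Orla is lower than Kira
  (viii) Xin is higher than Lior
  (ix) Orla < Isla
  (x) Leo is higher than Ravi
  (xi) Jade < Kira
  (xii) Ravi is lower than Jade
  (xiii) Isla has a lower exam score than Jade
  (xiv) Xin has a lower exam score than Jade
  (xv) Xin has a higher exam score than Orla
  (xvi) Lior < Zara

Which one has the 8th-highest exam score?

Ravi

The consecutive relations fix a unique order: Lior < Zara < Ravi < Leo < Orla < Isla < Maya < Xin < Jade < Kira.
Counting 8 from the largest end gives Ravi.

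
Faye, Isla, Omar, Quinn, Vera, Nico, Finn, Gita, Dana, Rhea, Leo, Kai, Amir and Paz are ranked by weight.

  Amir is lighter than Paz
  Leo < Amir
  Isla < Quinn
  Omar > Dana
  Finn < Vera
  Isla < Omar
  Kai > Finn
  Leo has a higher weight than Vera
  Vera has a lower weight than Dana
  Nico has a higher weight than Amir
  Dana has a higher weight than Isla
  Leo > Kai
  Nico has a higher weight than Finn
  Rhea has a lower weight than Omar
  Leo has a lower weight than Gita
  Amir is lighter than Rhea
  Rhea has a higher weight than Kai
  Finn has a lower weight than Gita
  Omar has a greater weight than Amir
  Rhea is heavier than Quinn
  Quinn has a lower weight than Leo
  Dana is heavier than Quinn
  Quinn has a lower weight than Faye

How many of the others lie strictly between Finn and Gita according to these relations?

3

Chaining upward from Finn reaches: Kai, Vera, Leo, Amir, Dana, Rhea, Omar, Paz, Nico.
Chaining downward from Gita reaches: Isla, Kai, Quinn, Vera, Leo.
Strictly between Finn and Gita are those in both lists: Kai, Vera, Leo — 3 elements.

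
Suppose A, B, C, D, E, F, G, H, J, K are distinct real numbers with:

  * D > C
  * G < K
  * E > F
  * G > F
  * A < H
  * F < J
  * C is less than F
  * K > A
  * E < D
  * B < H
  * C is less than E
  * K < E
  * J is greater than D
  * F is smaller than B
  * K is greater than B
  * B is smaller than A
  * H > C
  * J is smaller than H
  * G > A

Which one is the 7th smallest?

E

Piecing the relations together gives one ordering: C < F < B < A < G < K < E < D < J < H.
The 7th smallest is E.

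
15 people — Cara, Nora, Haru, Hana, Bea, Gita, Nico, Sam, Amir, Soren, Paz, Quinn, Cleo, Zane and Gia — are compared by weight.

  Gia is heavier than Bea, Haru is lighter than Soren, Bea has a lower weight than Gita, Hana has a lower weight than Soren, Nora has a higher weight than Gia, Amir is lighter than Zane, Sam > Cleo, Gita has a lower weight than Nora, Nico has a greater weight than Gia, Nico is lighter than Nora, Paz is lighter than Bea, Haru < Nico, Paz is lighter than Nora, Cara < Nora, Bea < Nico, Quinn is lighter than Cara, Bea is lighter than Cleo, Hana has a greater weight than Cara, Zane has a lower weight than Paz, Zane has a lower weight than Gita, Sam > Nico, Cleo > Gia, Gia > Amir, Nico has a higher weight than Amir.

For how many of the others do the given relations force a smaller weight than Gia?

4

From Gia the given relations immediately reach Amir, Bea.
From those, Paz — 3 in total.
From those, Zane — 4 in total.
No other element is forced below Gia by the given relations, so the count is 4.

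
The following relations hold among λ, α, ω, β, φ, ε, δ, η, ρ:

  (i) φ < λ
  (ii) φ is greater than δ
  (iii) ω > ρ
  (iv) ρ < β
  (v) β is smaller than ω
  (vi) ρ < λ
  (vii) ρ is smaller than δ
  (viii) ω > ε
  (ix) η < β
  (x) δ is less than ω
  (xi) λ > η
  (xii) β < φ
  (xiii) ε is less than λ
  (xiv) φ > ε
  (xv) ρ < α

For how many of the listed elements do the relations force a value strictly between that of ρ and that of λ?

3

The relations place ρ below λ. An element lies strictly between them when it is forced above ρ and also forced below λ.
Above ρ: {β, δ, α, ω, φ}. Below λ: {η, β, δ, ε, φ}.
Intersection: {β, δ, φ} — 3.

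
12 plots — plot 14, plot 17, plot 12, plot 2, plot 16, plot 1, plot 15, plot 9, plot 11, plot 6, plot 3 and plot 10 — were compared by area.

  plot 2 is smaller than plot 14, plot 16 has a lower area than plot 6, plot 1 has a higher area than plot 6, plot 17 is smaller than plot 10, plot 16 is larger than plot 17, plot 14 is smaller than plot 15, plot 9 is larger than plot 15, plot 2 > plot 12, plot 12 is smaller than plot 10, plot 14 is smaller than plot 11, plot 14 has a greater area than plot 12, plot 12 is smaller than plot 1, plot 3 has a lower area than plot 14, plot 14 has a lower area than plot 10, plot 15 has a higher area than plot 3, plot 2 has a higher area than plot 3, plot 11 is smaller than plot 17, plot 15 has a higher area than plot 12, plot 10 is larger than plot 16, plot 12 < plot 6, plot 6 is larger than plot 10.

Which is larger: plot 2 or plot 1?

Chaining the given relations: plot 2 < plot 14 < plot 11 < plot 17 < plot 16 < plot 10 < plot 6 < plot 1.
So plot 2 < plot 1; plot 1 is the larger of the two.

plot 1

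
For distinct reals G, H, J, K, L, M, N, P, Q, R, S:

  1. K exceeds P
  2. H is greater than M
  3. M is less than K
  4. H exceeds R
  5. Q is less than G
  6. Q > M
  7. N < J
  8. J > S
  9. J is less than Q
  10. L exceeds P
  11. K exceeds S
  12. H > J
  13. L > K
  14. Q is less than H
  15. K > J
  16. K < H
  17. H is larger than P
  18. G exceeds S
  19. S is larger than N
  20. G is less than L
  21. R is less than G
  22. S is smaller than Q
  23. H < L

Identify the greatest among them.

L

Chaining downward from L: directly below it, P, K, G, H; then S, R, M, J, Q; then N.
That covers every other element, and nothing is given above L, so L is the greatest.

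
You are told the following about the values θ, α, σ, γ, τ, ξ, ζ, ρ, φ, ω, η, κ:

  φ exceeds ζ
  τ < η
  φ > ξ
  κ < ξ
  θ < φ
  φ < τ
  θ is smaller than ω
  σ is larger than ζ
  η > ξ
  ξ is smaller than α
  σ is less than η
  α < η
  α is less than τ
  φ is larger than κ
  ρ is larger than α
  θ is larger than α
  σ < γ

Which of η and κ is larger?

η

Link the given pairs in sequence: κ < ξ; ξ < α; α < θ; θ < φ; φ < τ; τ < η.
Chaining these gives κ < ξ < α < θ < φ < τ < η.
So κ < η; η is the larger of the two.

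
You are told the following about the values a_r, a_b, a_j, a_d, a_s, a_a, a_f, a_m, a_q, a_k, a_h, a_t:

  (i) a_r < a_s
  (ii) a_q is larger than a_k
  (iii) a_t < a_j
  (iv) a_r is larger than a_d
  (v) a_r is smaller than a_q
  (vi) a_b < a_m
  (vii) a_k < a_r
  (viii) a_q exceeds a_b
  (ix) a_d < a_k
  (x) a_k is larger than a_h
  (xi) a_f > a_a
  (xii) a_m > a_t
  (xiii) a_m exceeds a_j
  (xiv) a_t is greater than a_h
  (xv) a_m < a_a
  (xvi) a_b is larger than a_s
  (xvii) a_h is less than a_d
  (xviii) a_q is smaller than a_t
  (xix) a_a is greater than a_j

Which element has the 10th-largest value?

a_k

The consecutive relations fix a unique order: a_h < a_d < a_k < a_r < a_s < a_b < a_q < a_t < a_j < a_m < a_a < a_f.
The 10th largest is a_k.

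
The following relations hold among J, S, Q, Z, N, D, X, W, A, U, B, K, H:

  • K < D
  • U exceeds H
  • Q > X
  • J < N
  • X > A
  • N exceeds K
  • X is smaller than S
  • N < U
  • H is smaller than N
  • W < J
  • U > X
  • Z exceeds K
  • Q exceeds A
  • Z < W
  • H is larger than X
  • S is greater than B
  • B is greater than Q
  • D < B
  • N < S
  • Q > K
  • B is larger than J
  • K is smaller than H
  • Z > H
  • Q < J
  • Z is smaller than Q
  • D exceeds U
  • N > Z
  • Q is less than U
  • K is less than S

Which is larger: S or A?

The relevant relations are A < X; X < H; H < Z; Z < Q; Q < J; J < N; N < U; U < D; D < B; B < S.
Together: A < X < H < Z < Q < J < N < U < D < B < S.
So A < S; S is the larger of the two.

S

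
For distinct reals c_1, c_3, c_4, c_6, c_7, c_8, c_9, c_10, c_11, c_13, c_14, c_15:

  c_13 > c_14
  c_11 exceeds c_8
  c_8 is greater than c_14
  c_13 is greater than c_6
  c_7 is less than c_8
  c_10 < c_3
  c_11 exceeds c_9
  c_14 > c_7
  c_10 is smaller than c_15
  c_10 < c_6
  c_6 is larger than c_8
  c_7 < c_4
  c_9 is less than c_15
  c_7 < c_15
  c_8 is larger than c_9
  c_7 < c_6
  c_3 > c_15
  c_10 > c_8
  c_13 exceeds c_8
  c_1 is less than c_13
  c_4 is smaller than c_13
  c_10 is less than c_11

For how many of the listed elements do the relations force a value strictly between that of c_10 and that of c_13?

1

The relations place c_10 below c_13. An element lies strictly between them when it is forced above c_10 and also forced below c_13.
Above c_10: {c_15, c_3, c_11, c_6}. Below c_13: {c_9, c_7, c_14, c_8, c_4, c_1, c_6}.
Intersection: {c_6} — 1.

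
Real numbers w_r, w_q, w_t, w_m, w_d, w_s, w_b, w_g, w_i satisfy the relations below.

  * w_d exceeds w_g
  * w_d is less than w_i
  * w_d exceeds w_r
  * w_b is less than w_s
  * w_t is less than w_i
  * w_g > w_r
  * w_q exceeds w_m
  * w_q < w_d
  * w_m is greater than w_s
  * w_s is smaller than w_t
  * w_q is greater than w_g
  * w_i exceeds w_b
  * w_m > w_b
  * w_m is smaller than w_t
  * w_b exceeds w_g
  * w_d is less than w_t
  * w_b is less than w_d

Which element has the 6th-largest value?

Chaining the given pairs: w_r < w_g < w_b < w_s < w_m < w_q < w_d < w_t < w_i.
Counting 6 from the largest end gives w_s.

w_s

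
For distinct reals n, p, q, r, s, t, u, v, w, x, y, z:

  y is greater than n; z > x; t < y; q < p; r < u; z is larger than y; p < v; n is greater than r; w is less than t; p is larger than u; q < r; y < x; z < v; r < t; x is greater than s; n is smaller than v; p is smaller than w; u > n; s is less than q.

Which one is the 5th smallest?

u

Chaining the given pairs: s < q < r < n < u < p < w < t < y < x < z < v.
Counting 5 from the smallest end gives u.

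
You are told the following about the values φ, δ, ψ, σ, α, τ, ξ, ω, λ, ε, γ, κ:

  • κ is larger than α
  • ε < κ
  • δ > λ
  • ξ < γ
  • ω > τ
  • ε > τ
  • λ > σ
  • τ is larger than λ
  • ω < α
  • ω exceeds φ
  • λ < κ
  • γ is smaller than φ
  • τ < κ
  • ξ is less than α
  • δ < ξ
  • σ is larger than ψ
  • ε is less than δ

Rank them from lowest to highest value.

Each adjacent pair is fixed by a given relation: ψ < σ; σ < λ; λ < τ; τ < ε; ε < δ; δ < ξ; ξ < γ; γ < φ; φ < ω; ω < α; α < κ. Chaining them end to end gives the full order.

ψ < σ < λ < τ < ε < δ < ξ < γ < φ < ω < α < κ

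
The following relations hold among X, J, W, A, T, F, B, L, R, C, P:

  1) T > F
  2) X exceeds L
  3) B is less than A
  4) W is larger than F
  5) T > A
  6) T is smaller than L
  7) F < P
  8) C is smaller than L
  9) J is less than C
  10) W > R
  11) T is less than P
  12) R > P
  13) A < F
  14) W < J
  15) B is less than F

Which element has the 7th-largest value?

Chaining the given pairs: B < A < F < T < P < R < W < J < C < L < X.
The 7th largest is P.

P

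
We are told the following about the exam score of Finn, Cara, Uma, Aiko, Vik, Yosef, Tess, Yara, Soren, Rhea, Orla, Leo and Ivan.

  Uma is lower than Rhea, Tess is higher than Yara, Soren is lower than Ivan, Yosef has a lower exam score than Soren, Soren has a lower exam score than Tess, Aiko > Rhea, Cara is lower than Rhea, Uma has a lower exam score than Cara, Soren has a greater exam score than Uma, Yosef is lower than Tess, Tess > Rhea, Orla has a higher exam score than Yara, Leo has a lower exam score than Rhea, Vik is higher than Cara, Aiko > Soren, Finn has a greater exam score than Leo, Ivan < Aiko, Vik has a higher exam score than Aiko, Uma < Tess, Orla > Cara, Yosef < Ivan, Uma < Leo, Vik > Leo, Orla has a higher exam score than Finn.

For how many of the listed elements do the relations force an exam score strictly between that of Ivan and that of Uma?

The relations place Uma below Ivan. An element lies strictly between them when it is forced above Uma and also forced below Ivan.
Above Uma: {Leo, Cara, Soren, Finn, Orla, Rhea, Tess, Aiko, Vik}. Below Ivan: {Yosef, Soren}.
Intersection: {Soren} — 1.

1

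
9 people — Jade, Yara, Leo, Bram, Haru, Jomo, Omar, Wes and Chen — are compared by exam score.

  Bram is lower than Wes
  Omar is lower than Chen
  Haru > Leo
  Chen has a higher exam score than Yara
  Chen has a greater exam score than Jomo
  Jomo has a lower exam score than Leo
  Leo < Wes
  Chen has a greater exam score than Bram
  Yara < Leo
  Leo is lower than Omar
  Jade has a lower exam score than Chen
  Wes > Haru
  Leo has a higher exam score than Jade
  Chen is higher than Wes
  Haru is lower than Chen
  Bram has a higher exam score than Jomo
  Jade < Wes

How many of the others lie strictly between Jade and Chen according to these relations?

Chaining upward from Jade reaches: Leo, Haru, Wes, Omar.
Chaining downward from Chen reaches: Yara, Jomo, Bram, Leo, Haru, Wes, Omar.
Strictly between Jade and Chen are those in both lists: Leo, Haru, Wes, Omar — 4 elements.

4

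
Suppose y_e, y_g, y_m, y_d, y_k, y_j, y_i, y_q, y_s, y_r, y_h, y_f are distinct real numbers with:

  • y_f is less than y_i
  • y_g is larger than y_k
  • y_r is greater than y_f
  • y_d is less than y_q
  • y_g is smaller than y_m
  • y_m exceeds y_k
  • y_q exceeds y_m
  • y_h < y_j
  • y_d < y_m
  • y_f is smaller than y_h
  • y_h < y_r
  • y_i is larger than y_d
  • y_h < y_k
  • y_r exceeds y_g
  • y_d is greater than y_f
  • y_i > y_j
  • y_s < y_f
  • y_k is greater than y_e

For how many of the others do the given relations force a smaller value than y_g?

5

From y_g the given relations immediately reach y_k.
From those, y_e, y_h — 3 in total.
From those, y_f — 4 in total.
From those, y_s — 5 in total.
No other element is forced below y_g by the given relations, so the count is 5.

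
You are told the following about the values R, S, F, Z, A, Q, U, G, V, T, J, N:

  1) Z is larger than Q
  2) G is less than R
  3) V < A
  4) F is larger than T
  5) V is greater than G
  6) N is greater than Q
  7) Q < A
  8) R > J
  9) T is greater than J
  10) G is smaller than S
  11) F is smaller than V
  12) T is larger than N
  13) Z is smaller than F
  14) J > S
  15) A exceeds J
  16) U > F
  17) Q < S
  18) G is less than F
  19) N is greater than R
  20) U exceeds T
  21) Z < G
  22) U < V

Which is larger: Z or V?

Z < G and G < S give Z < S.
With S < J: Z < G < S < J.
With J < R: Z < G < S < J < R.
Then R < N extends the chain to N.
With N < T: Z < G < S < J < R < N < T.
With T < F: Z < G < S < J < R < N < T < F.
Then F < U extends the chain to U.
Then U < V extends the chain to V.
So Z < V; V is the larger of the two.

V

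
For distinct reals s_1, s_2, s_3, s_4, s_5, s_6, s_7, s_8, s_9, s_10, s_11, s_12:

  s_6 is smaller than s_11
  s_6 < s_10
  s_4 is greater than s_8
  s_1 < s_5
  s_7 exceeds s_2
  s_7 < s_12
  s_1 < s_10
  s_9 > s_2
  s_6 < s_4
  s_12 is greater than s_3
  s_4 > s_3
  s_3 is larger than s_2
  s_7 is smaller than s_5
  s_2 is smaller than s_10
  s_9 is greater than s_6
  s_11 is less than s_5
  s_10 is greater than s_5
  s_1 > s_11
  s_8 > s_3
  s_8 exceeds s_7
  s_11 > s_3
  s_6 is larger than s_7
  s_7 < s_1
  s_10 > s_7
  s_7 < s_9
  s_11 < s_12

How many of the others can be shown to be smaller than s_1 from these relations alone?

5

Directly below s_1: s_7, s_11.
One step further: s_2, s_3, s_6 (5 so far).
No other element is forced below s_1 by the given relations, so the count is 5.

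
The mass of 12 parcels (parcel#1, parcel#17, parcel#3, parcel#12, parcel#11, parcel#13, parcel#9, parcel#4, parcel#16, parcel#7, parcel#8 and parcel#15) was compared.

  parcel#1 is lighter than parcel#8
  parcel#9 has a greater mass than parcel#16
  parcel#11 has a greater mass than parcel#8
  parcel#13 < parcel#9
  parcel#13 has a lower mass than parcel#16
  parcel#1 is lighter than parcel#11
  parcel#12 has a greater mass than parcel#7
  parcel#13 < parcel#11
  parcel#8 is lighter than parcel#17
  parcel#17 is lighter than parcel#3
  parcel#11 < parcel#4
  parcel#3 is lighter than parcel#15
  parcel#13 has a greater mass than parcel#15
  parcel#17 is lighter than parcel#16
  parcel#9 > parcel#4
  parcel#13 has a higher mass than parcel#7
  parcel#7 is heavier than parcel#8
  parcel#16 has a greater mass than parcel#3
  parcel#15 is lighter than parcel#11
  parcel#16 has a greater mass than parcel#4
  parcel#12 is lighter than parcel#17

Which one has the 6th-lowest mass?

Piecing the relations together gives one ordering: parcel#1 < parcel#8 < parcel#7 < parcel#12 < parcel#17 < parcel#3 < parcel#15 < parcel#13 < parcel#11 < parcel#4 < parcel#16 < parcel#9.
The 6th smallest is parcel#3.

parcel#3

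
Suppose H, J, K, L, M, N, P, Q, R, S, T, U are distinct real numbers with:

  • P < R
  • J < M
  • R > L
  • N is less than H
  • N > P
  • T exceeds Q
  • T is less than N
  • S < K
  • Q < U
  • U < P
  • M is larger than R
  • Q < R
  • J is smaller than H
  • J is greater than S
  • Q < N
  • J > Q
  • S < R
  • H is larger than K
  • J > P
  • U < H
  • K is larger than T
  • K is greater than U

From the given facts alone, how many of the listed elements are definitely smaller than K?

From K the given relations immediately reach S, T, U.
From those, Q — 4 in total.
No other element is forced below K by the given relations, so the count is 4.

4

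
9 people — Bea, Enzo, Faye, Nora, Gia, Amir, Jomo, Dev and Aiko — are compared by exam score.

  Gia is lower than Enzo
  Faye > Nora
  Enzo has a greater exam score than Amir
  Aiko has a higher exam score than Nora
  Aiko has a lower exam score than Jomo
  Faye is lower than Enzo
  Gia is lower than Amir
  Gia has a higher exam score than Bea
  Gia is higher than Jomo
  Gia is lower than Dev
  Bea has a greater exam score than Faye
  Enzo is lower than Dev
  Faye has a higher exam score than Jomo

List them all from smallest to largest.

Nora < Aiko < Jomo < Faye < Bea < Gia < Amir < Enzo < Dev

The consecutive links are each given: Nora < Aiko; Aiko < Jomo; Jomo < Faye; Faye < Bea; Bea < Gia; Gia < Amir; Amir < Enzo; Enzo < Dev.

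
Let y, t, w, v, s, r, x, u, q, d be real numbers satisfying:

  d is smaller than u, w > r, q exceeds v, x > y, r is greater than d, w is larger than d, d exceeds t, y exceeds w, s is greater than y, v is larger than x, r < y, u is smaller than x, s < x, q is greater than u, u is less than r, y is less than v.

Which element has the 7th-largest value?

r

Chaining the given pairs: t < d < u < r < w < y < s < x < v < q.
The 7th largest is r.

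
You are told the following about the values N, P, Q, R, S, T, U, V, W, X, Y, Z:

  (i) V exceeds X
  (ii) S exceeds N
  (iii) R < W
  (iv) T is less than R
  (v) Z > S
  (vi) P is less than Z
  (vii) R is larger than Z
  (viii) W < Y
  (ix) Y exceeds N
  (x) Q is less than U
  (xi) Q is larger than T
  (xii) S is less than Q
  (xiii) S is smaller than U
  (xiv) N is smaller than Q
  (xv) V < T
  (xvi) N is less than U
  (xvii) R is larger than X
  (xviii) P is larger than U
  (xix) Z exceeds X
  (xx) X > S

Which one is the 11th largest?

S

Piecing the relations together gives one ordering: N < S < X < V < T < Q < U < P < Z < R < W < Y.
The 11th largest is S.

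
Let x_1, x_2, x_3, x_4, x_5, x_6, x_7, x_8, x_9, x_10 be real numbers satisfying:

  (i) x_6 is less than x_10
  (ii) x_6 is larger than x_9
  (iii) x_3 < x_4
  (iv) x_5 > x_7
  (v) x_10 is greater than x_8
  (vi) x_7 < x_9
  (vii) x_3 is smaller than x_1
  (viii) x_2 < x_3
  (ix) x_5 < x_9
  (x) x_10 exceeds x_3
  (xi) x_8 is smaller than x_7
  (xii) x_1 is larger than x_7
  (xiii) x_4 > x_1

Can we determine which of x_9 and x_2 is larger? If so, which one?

Following every chain through x_2: above x_2 we get x_3, x_1, x_4, x_10.
x_9 is not reached, and no chain runs the other way from x_9 to x_2.
So the given relations leave the order of x_2 and x_9 undetermined.

undetermined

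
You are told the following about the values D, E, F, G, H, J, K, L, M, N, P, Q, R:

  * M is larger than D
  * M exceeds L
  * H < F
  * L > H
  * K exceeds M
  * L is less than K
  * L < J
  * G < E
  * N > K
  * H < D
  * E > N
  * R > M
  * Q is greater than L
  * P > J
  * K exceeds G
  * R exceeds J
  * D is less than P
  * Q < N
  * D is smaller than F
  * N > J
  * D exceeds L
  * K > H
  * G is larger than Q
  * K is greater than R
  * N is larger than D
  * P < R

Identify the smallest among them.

L is not least since H < L; D is not least since H < D; J is not least since L < J; F is not least since D < F; P is not least since D < P; Q is not least since L < Q; G is not least since Q < G; M is not least since D < M; R is not least since M < R; K is not least since G < K; N is not least since D < N; E is not least since G < E.
Only H has nothing below it, so H is the smallest.

H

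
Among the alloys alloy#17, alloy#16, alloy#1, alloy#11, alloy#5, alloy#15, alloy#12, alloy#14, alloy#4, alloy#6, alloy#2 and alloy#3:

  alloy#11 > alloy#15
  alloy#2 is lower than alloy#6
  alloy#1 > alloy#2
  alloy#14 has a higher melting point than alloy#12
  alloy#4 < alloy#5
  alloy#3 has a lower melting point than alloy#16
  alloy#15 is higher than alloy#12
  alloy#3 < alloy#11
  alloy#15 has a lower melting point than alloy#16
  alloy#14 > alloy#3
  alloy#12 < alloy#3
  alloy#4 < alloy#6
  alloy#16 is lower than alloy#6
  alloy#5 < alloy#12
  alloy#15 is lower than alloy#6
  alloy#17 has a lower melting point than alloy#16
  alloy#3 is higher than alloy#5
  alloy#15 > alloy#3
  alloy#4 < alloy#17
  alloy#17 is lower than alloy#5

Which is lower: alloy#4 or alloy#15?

alloy#4 < alloy#17 < alloy#5 < alloy#12 < alloy#3 < alloy#15, by transitivity through alloy#17, alloy#5, alloy#12, alloy#3.
So alloy#4 < alloy#15; alloy#4 is the lower of the two.

alloy#4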